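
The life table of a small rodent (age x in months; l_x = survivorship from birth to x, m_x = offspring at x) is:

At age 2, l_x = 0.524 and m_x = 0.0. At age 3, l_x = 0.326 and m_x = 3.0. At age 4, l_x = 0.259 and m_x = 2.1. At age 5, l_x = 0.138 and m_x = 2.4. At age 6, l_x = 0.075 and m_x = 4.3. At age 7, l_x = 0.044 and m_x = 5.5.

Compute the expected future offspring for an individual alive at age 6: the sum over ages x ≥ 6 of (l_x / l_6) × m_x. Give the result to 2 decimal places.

7.53

l_6 = 0.075. Conditional survival from age 6 to x is l_x / l_6.
  x=6: (0.075/0.075) × 4.3 = 4.3000
  x=7: (0.044/0.075) × 5.5 = 3.2267
Sum = 4.3000 + 3.2267 = 7.5267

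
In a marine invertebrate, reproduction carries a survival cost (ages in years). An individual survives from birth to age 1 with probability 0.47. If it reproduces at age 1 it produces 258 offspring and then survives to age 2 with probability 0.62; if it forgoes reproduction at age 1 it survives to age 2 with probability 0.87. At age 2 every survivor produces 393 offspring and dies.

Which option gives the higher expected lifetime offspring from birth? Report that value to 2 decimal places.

breed at age 1: R₀ = 0.47 × (258 + 0.62 × 393) = 0.47 × 501.6600 = 235.7802
delay to age 2: R₀ = 0.47 × (0.87 × 393) = 0.47 × 341.9100 = 160.6977
Higher: breed at age 1 (235.7802).

235.78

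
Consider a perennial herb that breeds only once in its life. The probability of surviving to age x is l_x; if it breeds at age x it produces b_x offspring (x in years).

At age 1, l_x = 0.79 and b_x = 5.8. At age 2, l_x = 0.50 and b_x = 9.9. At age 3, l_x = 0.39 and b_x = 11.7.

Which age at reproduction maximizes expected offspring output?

Expected offspring if breeding at age x = l_x × b_x:
  age 1: 0.79 × 5.8 = 4.582
  age 2: 0.50 × 9.9 = 4.950
  age 3: 0.39 × 11.7 = 4.563
Maximum at age 2 (4.950).

2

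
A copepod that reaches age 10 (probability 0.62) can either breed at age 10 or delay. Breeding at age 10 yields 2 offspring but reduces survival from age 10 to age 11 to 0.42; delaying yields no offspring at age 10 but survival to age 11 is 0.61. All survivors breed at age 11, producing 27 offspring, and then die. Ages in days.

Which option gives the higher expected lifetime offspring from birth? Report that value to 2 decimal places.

breed at age 10: R₀ = 0.62 × (2 + 0.42 × 27) = 0.62 × 13.3400 = 8.2708
delay to age 11: R₀ = 0.62 × (0.61 × 27) = 0.62 × 16.4700 = 10.2114
Higher: delay to age 11 (10.2114).

10.21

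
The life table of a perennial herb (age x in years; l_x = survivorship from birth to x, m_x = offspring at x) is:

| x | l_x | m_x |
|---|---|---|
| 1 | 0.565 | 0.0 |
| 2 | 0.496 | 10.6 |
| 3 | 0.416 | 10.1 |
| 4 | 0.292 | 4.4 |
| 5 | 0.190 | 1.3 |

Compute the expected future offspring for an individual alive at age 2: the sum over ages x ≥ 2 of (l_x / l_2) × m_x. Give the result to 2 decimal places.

22.16

l_2 = 0.496. Conditional survival from age 2 to x is l_x / l_2.
  x=2: (0.496/0.496) × 10.6 = 10.6000
  x=3: (0.416/0.496) × 10.1 = 8.4710
  x=4: (0.292/0.496) × 4.4 = 2.5903
  x=5: (0.190/0.496) × 1.3 = 0.4980
Sum = 10.6000 + 8.4710 + 2.5903 + 0.4980 = 22.1593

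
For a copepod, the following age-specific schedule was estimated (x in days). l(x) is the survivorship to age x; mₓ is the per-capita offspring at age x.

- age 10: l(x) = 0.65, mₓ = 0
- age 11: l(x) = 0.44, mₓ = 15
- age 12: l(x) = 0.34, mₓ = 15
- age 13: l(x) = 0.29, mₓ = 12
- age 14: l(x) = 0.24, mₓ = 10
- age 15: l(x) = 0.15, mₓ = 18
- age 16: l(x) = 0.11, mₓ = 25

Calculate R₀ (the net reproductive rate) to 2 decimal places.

R₀ = Σ l(x) mₓ:
  age 10: 0.65 × 0 = 0.0000
  age 11: 0.44 × 15 = 6.6000
  age 12: 0.34 × 15 = 5.1000
  age 13: 0.29 × 12 = 3.4800
  age 14: 0.24 × 10 = 2.4000
  age 15: 0.15 × 18 = 2.7000
  age 16: 0.11 × 25 = 2.7500
R₀ = 0.0000 + 6.6000 + 5.1000 + 3.4800 + 2.4000 + 2.7000 + 2.7500 = 23.0300

23.03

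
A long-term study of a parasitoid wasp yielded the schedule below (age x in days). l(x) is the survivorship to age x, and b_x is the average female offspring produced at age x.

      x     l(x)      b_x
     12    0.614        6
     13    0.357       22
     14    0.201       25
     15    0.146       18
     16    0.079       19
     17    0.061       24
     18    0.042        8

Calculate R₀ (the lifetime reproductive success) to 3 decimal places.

R₀ = Σ l(x) b_x:
  age 12: 0.614 × 6 = 3.6840
  age 13: 0.357 × 22 = 7.8540
  age 14: 0.201 × 25 = 5.0250
  age 15: 0.146 × 18 = 2.6280
  age 16: 0.079 × 19 = 1.5010
  age 17: 0.061 × 24 = 1.4640
  age 18: 0.042 × 8 = 0.3360
R₀ = 3.6840 + 7.8540 + 5.0250 + 2.6280 + 1.5010 + 1.4640 + 0.3360 = 22.4920

22.492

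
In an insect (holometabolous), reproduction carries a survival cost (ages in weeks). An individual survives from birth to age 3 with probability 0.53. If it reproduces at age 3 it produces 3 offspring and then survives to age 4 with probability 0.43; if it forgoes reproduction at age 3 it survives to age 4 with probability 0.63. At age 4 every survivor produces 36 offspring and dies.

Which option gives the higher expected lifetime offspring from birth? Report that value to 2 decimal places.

12.02

breed at age 3: R₀ = 0.53 × (3 + 0.43 × 36) = 0.53 × 18.4800 = 9.7944
delay to age 4: R₀ = 0.53 × (0.63 × 36) = 0.53 × 22.6800 = 12.0204
Higher: delay to age 4 (12.0204).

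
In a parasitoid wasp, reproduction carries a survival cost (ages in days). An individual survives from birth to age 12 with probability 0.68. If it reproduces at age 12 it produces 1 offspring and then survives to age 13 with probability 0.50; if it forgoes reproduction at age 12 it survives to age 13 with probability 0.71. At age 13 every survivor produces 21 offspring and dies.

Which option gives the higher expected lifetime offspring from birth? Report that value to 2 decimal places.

10.14

breed at age 12: R₀ = 0.68 × (1 + 0.50 × 21) = 0.68 × 11.5000 = 7.8200
delay to age 13: R₀ = 0.68 × (0.71 × 21) = 0.68 × 14.9100 = 10.1388
Higher: delay to age 13 (10.1388).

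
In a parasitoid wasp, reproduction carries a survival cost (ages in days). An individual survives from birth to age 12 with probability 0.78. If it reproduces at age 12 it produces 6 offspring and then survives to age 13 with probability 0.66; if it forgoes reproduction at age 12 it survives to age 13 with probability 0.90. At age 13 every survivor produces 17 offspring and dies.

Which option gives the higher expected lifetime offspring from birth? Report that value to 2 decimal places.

breed at age 12: R₀ = 0.78 × (6 + 0.66 × 17) = 0.78 × 17.2200 = 13.4316
delay to age 13: R₀ = 0.78 × (0.90 × 17) = 0.78 × 15.3000 = 11.9340
Higher: breed at age 12 (13.4316).

13.43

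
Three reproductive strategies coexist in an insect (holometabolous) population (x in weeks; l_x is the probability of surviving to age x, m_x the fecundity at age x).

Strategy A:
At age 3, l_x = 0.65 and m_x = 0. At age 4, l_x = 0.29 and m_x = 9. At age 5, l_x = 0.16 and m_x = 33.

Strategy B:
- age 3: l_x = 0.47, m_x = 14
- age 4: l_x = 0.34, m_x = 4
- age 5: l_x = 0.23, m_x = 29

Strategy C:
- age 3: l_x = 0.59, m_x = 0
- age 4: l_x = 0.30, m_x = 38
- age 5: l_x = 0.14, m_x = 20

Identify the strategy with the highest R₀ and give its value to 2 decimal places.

14.61

Strategy A: R₀ = 0.65×0 + 0.29×9 + 0.16×33 = 7.8900
Strategy B: R₀ = 0.47×14 + 0.34×4 + 0.23×29 = 14.6100
Strategy C: R₀ = 0.59×0 + 0.30×38 + 0.14×20 = 14.2000
Highest R₀: strategy B with 14.6100.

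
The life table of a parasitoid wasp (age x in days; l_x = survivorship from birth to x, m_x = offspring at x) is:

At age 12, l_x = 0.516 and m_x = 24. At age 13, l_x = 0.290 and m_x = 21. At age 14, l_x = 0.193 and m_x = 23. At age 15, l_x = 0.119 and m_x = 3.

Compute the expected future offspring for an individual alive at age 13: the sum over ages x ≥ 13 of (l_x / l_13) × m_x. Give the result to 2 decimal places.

l_13 = 0.290. Conditional survival from age 13 to x is l_x / l_13.
  x=13: (0.290/0.290) × 21 = 21.0000
  x=14: (0.193/0.290) × 23 = 15.3069
  x=15: (0.119/0.290) × 3 = 1.2310
Sum = 21.0000 + 15.3069 + 1.2310 = 37.5379

37.54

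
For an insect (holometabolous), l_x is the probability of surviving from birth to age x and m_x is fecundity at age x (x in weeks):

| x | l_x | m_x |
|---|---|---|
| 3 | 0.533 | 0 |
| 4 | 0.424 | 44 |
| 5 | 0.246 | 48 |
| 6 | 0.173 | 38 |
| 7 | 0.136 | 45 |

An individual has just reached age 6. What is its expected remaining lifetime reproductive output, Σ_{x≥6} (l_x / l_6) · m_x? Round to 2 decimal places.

73.38

l_6 = 0.173. Conditional survival from age 6 to x is l_x / l_6.
  x=6: (0.173/0.173) × 38 = 38.0000
  x=7: (0.136/0.173) × 45 = 35.3757
Sum = 38.0000 + 35.3757 = 73.3757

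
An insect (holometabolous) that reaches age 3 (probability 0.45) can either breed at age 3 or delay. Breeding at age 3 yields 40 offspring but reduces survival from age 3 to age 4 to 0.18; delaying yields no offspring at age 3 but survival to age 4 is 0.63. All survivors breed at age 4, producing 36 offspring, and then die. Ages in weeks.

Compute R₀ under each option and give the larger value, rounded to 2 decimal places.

20.92

breed at age 3: R₀ = 0.45 × (40 + 0.18 × 36) = 0.45 × 46.4800 = 20.9160
delay to age 4: R₀ = 0.45 × (0.63 × 36) = 0.45 × 22.6800 = 10.2060
Higher: breed at age 3 (20.9160).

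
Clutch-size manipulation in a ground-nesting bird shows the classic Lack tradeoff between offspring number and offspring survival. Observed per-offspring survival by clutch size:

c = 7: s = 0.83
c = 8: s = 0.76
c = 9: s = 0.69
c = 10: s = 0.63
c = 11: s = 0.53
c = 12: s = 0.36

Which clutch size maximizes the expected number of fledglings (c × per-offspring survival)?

Expected fledglings = c × s(c):
  c=7: 7 × 0.83 = 5.810
  c=8: 8 × 0.76 = 6.080
  c=9: 9 × 0.69 = 6.210
  c=10: 10 × 0.63 = 6.300
  c=11: 11 × 0.53 = 5.830
  c=12: 12 × 0.36 = 4.320
Maximum at c = 10 (6.300 fledglings).

10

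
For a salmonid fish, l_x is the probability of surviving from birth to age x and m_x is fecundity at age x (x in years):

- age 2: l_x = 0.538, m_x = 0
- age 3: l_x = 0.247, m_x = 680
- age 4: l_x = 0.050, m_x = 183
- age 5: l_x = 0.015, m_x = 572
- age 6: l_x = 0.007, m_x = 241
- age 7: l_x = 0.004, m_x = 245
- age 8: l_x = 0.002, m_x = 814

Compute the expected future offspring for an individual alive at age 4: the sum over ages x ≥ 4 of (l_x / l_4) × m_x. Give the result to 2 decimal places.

l_4 = 0.050. Conditional survival from age 4 to x is l_x / l_4.
  x=4: (0.050/0.050) × 183 = 183.0000
  x=5: (0.015/0.050) × 572 = 171.6000
  x=6: (0.007/0.050) × 241 = 33.7400
  x=7: (0.004/0.050) × 245 = 19.6000
  x=8: (0.002/0.050) × 814 = 32.5600
Sum = 183.0000 + 171.6000 + 33.7400 + 19.6000 + 32.5600 = 440.5000

440.50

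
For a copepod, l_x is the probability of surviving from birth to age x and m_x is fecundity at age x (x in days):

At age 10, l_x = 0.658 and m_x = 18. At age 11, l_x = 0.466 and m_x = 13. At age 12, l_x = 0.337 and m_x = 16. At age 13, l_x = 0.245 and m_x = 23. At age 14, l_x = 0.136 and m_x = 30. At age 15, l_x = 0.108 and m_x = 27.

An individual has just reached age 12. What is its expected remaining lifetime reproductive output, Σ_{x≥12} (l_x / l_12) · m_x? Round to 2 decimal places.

53.48

l_12 = 0.337. Conditional survival from age 12 to x is l_x / l_12.
  x=12: (0.337/0.337) × 16 = 16.0000
  x=13: (0.245/0.337) × 23 = 16.7211
  x=14: (0.136/0.337) × 30 = 12.1068
  x=15: (0.108/0.337) × 27 = 8.6528
Sum = 16.0000 + 16.7211 + 12.1068 + 8.6528 = 53.4807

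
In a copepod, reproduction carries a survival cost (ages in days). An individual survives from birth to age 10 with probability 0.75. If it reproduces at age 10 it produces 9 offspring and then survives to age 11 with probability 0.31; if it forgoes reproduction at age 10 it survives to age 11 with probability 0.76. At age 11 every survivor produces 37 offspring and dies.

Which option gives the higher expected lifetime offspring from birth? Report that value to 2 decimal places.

21.09

breed at age 10: R₀ = 0.75 × (9 + 0.31 × 37) = 0.75 × 20.4700 = 15.3525
delay to age 11: R₀ = 0.75 × (0.76 × 37) = 0.75 × 28.1200 = 21.0900
Higher: delay to age 11 (21.0900).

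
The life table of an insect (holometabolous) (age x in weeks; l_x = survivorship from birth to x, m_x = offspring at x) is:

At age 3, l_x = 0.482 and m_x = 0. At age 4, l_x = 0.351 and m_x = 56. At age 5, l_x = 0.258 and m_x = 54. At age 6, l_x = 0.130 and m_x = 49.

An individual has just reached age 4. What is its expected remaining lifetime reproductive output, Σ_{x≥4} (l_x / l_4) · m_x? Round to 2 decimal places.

113.84

l_4 = 0.351. Conditional survival from age 4 to x is l_x / l_4.
  x=4: (0.351/0.351) × 56 = 56.0000
  x=5: (0.258/0.351) × 54 = 39.6923
  x=6: (0.130/0.351) × 49 = 18.1481
Sum = 56.0000 + 39.6923 + 18.1481 = 113.8405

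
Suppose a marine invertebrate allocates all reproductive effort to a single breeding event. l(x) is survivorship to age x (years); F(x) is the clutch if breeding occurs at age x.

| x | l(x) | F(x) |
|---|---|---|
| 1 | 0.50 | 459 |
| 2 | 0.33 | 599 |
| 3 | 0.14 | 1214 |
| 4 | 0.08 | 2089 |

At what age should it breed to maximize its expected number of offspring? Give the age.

1

Expected offspring if breeding at age x = l(x) × F(x):
  age 1: 0.50 × 459 = 229.500
  age 2: 0.33 × 599 = 197.670
  age 3: 0.14 × 1214 = 169.960
  age 4: 0.08 × 2089 = 167.120
Maximum at age 1 (229.500).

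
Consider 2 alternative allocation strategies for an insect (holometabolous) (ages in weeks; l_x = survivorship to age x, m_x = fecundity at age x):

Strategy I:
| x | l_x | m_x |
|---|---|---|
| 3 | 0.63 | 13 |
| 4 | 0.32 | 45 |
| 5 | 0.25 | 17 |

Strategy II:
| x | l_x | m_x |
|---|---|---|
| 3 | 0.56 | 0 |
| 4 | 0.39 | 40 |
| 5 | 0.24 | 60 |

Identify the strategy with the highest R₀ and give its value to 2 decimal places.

30.00

Strategy I: R₀ = 0.63×13 + 0.32×45 + 0.25×17 = 26.8400
Strategy II: R₀ = 0.56×0 + 0.39×40 + 0.24×60 = 30.0000
Highest R₀: strategy II with 30.0000.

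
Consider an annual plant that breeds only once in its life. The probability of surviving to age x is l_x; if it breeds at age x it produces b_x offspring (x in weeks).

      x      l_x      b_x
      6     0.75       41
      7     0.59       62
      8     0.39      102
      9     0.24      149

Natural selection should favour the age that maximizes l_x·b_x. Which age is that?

8

Expected offspring if breeding at age x = l_x × b_x:
  age 6: 0.75 × 41 = 30.750
  age 7: 0.59 × 62 = 36.580
  age 8: 0.39 × 102 = 39.780
  age 9: 0.24 × 149 = 35.760
Maximum at age 8 (39.780).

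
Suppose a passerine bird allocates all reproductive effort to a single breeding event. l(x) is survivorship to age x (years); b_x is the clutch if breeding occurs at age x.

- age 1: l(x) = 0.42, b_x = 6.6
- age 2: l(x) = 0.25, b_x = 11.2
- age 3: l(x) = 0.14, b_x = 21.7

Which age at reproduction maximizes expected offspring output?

Expected offspring if breeding at age x = l(x) × b_x:
  age 1: 0.42 × 6.6 = 2.772
  age 2: 0.25 × 11.2 = 2.800
  age 3: 0.14 × 21.7 = 3.038
Maximum at age 3 (3.038).

3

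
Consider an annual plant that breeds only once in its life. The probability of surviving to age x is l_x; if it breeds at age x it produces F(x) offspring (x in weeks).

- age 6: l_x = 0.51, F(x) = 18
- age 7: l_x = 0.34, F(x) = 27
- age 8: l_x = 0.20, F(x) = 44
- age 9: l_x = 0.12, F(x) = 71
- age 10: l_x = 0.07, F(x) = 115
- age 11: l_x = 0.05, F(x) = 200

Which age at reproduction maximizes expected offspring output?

11

Expected offspring if breeding at age x = l_x × F(x):
  age 6: 0.51 × 18 = 9.180
  age 7: 0.34 × 27 = 9.180
  age 8: 0.20 × 44 = 8.800
  age 9: 0.12 × 71 = 8.520
  age 10: 0.07 × 115 = 8.050
  age 11: 0.05 × 200 = 10.000
Maximum at age 11 (10.000).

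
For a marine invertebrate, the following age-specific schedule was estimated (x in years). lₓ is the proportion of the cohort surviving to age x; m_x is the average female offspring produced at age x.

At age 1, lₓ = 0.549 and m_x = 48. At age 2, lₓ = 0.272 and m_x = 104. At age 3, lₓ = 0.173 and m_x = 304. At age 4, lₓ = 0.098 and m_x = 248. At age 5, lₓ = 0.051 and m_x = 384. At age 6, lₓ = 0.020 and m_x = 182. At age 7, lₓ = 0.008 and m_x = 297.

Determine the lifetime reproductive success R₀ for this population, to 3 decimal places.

157.136

R₀ = Σ lₓ m_x:
  age 1: 0.549 × 48 = 26.3520
  age 2: 0.272 × 104 = 28.2880
  age 3: 0.173 × 304 = 52.5920
  age 4: 0.098 × 248 = 24.3040
  age 5: 0.051 × 384 = 19.5840
  age 6: 0.020 × 182 = 3.6400
  age 7: 0.008 × 297 = 2.3760
R₀ = 26.3520 + 28.2880 + 52.5920 + 24.3040 + 19.5840 + 3.6400 + 2.3760 = 157.1360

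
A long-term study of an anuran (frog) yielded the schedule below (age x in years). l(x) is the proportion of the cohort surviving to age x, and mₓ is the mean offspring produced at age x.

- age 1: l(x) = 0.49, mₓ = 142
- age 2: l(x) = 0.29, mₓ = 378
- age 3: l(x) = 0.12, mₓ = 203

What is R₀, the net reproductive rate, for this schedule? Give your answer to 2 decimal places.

203.56

R₀ = Σ l(x) mₓ:
  age 1: 0.49 × 142 = 69.5800
  age 2: 0.29 × 378 = 109.6200
  age 3: 0.12 × 203 = 24.3600
R₀ = 69.5800 + 109.6200 + 24.3600 = 203.5600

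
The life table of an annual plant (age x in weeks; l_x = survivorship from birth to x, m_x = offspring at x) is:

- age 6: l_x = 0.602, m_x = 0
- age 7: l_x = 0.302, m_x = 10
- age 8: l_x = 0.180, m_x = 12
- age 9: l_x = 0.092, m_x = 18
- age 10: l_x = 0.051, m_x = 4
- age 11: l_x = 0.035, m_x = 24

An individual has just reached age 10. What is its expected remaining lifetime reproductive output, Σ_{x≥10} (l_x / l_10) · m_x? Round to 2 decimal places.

l_10 = 0.051. Conditional survival from age 10 to x is l_x / l_10.
  x=10: (0.051/0.051) × 4 = 4.0000
  x=11: (0.035/0.051) × 24 = 16.4706
Sum = 4.0000 + 16.4706 = 20.4706

20.47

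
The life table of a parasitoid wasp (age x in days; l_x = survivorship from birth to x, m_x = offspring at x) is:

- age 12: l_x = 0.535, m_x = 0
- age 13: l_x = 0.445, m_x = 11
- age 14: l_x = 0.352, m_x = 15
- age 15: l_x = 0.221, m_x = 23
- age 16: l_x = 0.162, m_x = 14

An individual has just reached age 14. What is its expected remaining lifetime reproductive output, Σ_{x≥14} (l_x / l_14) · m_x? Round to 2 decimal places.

35.88

l_14 = 0.352. Conditional survival from age 14 to x is l_x / l_14.
  x=14: (0.352/0.352) × 15 = 15.0000
  x=15: (0.221/0.352) × 23 = 14.4403
  x=16: (0.162/0.352) × 14 = 6.4432
Sum = 15.0000 + 14.4403 + 6.4432 = 35.8835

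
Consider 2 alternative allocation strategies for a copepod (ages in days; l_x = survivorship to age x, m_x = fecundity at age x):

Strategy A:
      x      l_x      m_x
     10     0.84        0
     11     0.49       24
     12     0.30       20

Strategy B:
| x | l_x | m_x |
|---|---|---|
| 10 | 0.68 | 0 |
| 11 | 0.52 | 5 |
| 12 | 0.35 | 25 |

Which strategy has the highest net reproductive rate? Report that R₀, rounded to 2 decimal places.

17.76

Strategy A: R₀ = 0.84×0 + 0.49×24 + 0.30×20 = 17.7600
Strategy B: R₀ = 0.68×0 + 0.52×5 + 0.35×25 = 11.3500
Highest R₀: strategy A with 17.7600.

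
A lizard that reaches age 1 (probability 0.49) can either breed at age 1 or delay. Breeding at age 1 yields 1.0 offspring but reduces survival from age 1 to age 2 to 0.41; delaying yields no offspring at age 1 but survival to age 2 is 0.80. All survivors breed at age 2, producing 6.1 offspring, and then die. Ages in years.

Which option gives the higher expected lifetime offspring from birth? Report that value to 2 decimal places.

breed at age 1: R₀ = 0.49 × (1.0 + 0.41 × 6.1) = 0.49 × 3.5010 = 1.7155
delay to age 2: R₀ = 0.49 × (0.80 × 6.1) = 0.49 × 4.8800 = 2.3912
Higher: delay to age 2 (2.3912).

2.39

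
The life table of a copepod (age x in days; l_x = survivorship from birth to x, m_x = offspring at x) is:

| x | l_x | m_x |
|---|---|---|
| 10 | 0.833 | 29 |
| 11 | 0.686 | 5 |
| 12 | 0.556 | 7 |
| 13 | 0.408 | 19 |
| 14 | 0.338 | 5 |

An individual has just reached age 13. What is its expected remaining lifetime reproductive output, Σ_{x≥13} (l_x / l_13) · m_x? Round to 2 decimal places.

23.14

l_13 = 0.408. Conditional survival from age 13 to x is l_x / l_13.
  x=13: (0.408/0.408) × 19 = 19.0000
  x=14: (0.338/0.408) × 5 = 4.1422
Sum = 19.0000 + 4.1422 = 23.1422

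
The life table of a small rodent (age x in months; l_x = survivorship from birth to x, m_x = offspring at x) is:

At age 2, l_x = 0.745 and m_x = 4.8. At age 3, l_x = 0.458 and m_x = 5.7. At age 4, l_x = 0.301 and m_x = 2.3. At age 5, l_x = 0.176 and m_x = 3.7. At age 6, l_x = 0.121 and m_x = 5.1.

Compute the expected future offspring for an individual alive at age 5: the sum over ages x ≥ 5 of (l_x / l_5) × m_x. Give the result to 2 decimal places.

7.21

l_5 = 0.176. Conditional survival from age 5 to x is l_x / l_5.
  x=5: (0.176/0.176) × 3.7 = 3.7000
  x=6: (0.121/0.176) × 5.1 = 3.5062
Sum = 3.7000 + 3.5062 = 7.2062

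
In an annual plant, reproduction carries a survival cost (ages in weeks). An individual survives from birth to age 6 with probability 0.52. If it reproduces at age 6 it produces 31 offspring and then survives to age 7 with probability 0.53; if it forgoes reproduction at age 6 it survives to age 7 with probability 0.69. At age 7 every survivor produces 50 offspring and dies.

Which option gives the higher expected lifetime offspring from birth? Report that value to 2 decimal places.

29.90

breed at age 6: R₀ = 0.52 × (31 + 0.53 × 50) = 0.52 × 57.5000 = 29.9000
delay to age 7: R₀ = 0.52 × (0.69 × 50) = 0.52 × 34.5000 = 17.9400
Higher: breed at age 6 (29.9000).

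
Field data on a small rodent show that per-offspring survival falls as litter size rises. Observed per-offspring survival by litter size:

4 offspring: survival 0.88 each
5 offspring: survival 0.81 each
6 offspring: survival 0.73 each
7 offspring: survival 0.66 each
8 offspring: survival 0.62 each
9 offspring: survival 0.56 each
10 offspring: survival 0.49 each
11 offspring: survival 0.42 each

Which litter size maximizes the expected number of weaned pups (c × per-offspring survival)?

Expected weaned pups = c × s(c):
  c=4: 4 × 0.88 = 3.520
  c=5: 5 × 0.81 = 4.050
  c=6: 6 × 0.73 = 4.380
  c=7: 7 × 0.66 = 4.620
  c=8: 8 × 0.62 = 4.960
  c=9: 9 × 0.56 = 5.040
  c=10: 10 × 0.49 = 4.900
  c=11: 11 × 0.42 = 4.620
Maximum at c = 9 (5.040 weaned pups).

9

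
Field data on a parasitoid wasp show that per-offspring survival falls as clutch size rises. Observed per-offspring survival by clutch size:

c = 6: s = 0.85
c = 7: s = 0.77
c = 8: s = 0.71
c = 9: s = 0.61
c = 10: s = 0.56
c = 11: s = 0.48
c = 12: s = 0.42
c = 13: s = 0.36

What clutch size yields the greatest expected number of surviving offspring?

Expected surviving offspring = c × s(c):
  c=6: 6 × 0.85 = 5.100
  c=7: 7 × 0.77 = 5.390
  c=8: 8 × 0.71 = 5.680
  c=9: 9 × 0.61 = 5.490
  c=10: 10 × 0.56 = 5.600
  c=11: 11 × 0.48 = 5.280
  c=12: 12 × 0.42 = 5.040
  c=13: 13 × 0.36 = 4.680
Maximum at c = 8 (5.680 surviving offspring).

8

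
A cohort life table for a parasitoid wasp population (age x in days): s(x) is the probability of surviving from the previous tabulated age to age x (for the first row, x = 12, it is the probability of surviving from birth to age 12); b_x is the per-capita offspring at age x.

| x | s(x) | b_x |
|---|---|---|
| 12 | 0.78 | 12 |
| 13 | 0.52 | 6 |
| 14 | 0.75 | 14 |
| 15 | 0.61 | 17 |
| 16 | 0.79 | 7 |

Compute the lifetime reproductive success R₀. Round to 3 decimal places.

20.233

Survivorship from birth: l_x = s_12·s_13·…·s_x.
  l_12 = 0.78000
  l_13 = 0.40560
  l_14 = 0.30420
  l_15 = 0.18556
  l_16 = 0.14659
R₀ = Σ l_x b_x:
  age 12: 0.78000 × 12 = 9.3600
  age 13: 0.40560 × 6 = 2.4336
  age 14: 0.30420 × 14 = 4.2588
  age 15: 0.18556 × 17 = 3.1545
  age 16: 0.14659 × 7 = 1.0261
R₀ = 9.3600 + 2.4336 + 4.2588 + 3.1545 + 1.0261 = 20.2331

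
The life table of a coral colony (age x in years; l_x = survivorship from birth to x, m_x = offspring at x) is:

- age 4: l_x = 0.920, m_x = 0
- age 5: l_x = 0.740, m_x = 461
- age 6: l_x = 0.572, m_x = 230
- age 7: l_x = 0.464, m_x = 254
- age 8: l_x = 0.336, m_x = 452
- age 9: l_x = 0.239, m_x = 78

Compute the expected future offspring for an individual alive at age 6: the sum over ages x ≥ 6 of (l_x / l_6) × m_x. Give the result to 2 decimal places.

l_6 = 0.572. Conditional survival from age 6 to x is l_x / l_6.
  x=6: (0.572/0.572) × 230 = 230.0000
  x=7: (0.464/0.572) × 254 = 206.0420
  x=8: (0.336/0.572) × 452 = 265.5105
  x=9: (0.239/0.572) × 78 = 32.5909
Sum = 230.0000 + 206.0420 + 265.5105 + 32.5909 = 734.1434

734.14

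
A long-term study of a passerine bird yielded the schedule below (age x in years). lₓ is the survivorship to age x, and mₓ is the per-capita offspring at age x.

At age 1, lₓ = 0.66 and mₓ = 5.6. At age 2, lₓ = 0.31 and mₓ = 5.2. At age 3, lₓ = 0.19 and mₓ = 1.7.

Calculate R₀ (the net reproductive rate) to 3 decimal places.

5.631

R₀ = Σ lₓ mₓ:
  age 1: 0.66 × 5.6 = 3.6960
  age 2: 0.31 × 5.2 = 1.6120
  age 3: 0.19 × 1.7 = 0.3230
R₀ = 3.6960 + 1.6120 + 0.3230 = 5.6310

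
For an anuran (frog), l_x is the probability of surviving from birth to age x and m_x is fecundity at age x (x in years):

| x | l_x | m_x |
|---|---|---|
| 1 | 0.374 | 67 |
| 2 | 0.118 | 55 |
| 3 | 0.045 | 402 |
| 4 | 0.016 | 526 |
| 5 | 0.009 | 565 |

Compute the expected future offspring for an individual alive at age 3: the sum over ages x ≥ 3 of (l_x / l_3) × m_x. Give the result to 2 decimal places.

l_3 = 0.045. Conditional survival from age 3 to x is l_x / l_3.
  x=3: (0.045/0.045) × 402 = 402.0000
  x=4: (0.016/0.045) × 526 = 187.0222
  x=5: (0.009/0.045) × 565 = 113.0000
Sum = 402.0000 + 187.0222 + 113.0000 = 702.0222

702.02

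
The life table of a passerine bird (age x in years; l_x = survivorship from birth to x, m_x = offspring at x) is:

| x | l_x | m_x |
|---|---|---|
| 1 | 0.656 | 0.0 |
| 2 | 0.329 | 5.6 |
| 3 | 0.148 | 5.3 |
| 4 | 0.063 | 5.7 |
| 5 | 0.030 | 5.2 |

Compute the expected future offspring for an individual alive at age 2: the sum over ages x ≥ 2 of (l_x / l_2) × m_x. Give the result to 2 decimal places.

l_2 = 0.329. Conditional survival from age 2 to x is l_x / l_2.
  x=2: (0.329/0.329) × 5.6 = 5.6000
  x=3: (0.148/0.329) × 5.3 = 2.3842
  x=4: (0.063/0.329) × 5.7 = 1.0915
  x=5: (0.030/0.329) × 5.2 = 0.4742
Sum = 5.6000 + 2.3842 + 1.0915 + 0.4742 = 9.5498

9.55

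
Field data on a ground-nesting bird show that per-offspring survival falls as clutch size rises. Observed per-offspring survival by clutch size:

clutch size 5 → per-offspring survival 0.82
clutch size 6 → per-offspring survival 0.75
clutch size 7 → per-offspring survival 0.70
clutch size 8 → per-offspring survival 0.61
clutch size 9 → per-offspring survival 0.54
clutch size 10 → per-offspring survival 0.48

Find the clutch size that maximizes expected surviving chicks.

Expected surviving chicks = c × s(c):
  c=5: 5 × 0.82 = 4.100
  c=6: 6 × 0.75 = 4.500
  c=7: 7 × 0.70 = 4.900
  c=8: 8 × 0.61 = 4.880
  c=9: 9 × 0.54 = 4.860
  c=10: 10 × 0.48 = 4.800
Maximum at c = 7 (4.900 surviving chicks).

7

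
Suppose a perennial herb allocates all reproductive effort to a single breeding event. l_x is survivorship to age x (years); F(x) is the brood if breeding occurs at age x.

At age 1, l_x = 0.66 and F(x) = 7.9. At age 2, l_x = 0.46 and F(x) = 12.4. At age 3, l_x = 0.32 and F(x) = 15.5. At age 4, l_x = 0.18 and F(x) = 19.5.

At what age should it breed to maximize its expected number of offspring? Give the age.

Expected offspring if breeding at age x = l_x × F(x):
  age 1: 0.66 × 7.9 = 5.214
  age 2: 0.46 × 12.4 = 5.704
  age 3: 0.32 × 15.5 = 4.960
  age 4: 0.18 × 19.5 = 3.510
Maximum at age 2 (5.704).

2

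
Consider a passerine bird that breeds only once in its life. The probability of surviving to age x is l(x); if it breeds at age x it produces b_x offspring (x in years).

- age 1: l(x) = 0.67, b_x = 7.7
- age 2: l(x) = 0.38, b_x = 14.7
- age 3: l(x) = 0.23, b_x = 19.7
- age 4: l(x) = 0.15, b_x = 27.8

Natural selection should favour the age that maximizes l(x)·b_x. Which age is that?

Expected offspring if breeding at age x = l(x) × b_x:
  age 1: 0.67 × 7.7 = 5.159
  age 2: 0.38 × 14.7 = 5.586
  age 3: 0.23 × 19.7 = 4.531
  age 4: 0.15 × 27.8 = 4.170
Maximum at age 2 (5.586).

2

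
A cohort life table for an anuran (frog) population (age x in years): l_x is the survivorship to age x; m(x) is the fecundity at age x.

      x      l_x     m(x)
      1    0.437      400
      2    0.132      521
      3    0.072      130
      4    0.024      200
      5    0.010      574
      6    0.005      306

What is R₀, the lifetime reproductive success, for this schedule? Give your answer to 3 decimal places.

R₀ = Σ l_x m(x):
  age 1: 0.437 × 400 = 174.8000
  age 2: 0.132 × 521 = 68.7720
  age 3: 0.072 × 130 = 9.3600
  age 4: 0.024 × 200 = 4.8000
  age 5: 0.010 × 574 = 5.7400
  age 6: 0.005 × 306 = 1.5300
R₀ = 174.8000 + 68.7720 + 9.3600 + 4.8000 + 5.7400 + 1.5300 = 265.0020

265.002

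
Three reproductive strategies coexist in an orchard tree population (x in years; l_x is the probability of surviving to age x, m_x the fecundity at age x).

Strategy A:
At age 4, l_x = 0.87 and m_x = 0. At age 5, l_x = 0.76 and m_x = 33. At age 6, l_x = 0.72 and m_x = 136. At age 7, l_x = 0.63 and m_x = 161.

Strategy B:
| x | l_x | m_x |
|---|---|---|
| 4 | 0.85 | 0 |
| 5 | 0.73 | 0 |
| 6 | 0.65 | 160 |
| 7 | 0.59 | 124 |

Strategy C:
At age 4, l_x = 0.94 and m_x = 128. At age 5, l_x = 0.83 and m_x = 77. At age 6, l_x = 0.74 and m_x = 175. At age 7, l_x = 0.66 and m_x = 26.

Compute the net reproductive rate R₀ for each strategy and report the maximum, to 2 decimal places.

330.89

Strategy A: R₀ = 0.87×0 + 0.76×33 + 0.72×136 + 0.63×161 = 224.4300
Strategy B: R₀ = 0.85×0 + 0.73×0 + 0.65×160 + 0.59×124 = 177.1600
Strategy C: R₀ = 0.94×128 + 0.83×77 + 0.74×175 + 0.66×26 = 330.8900
Highest R₀: strategy C with 330.8900.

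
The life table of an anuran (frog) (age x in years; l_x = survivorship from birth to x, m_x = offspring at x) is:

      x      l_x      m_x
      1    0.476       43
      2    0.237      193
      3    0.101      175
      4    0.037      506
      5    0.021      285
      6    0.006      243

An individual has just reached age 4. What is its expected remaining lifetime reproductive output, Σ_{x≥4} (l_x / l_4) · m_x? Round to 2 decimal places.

l_4 = 0.037. Conditional survival from age 4 to x is l_x / l_4.
  x=4: (0.037/0.037) × 506 = 506.0000
  x=5: (0.021/0.037) × 285 = 161.7568
  x=6: (0.006/0.037) × 243 = 39.4054
Sum = 506.0000 + 161.7568 + 39.4054 = 707.1622

707.16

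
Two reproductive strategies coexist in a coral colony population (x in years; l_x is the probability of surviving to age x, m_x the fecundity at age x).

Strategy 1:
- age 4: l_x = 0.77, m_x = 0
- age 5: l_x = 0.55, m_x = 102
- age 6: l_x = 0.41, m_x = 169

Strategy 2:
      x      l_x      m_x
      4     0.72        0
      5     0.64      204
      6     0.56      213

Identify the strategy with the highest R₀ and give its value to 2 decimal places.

249.84

Strategy 1: R₀ = 0.77×0 + 0.55×102 + 0.41×169 = 125.3900
Strategy 2: R₀ = 0.72×0 + 0.64×204 + 0.56×213 = 249.8400
Highest R₀: strategy 2 with 249.8400.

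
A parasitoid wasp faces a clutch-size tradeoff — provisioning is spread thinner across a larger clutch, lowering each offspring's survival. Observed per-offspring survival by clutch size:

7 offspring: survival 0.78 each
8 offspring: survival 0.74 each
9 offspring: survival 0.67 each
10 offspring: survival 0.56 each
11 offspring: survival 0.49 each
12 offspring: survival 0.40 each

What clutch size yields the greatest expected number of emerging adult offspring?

Expected emerging adult offspring = c × s(c):
  c=7: 7 × 0.78 = 5.460
  c=8: 8 × 0.74 = 5.920
  c=9: 9 × 0.67 = 6.030
  c=10: 10 × 0.56 = 5.600
  c=11: 11 × 0.49 = 5.390
  c=12: 12 × 0.40 = 4.800
Maximum at c = 9 (6.030 emerging adult offspring).

9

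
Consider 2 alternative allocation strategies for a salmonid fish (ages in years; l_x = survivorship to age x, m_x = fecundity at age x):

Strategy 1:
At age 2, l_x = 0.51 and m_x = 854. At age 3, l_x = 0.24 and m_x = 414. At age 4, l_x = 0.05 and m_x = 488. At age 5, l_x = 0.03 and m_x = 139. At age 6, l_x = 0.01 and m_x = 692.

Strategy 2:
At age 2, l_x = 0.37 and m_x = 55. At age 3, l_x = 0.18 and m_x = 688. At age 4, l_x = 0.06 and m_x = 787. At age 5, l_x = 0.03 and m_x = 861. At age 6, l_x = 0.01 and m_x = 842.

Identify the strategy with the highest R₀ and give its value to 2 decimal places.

570.39

Strategy 1: R₀ = 0.51×854 + 0.24×414 + 0.05×488 + 0.03×139 + 0.01×692 = 570.3900
Strategy 2: R₀ = 0.37×55 + 0.18×688 + 0.06×787 + 0.03×861 + 0.01×842 = 225.6600
Highest R₀: strategy 1 with 570.3900.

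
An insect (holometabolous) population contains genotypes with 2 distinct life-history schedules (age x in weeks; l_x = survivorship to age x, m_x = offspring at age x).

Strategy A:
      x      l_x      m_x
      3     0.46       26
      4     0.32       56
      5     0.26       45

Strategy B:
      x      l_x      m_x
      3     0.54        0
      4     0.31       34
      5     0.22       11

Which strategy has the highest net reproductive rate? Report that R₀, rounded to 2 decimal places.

41.58

Strategy A: R₀ = 0.46×26 + 0.32×56 + 0.26×45 = 41.5800
Strategy B: R₀ = 0.54×0 + 0.31×34 + 0.22×11 = 12.9600
Highest R₀: strategy A with 41.5800.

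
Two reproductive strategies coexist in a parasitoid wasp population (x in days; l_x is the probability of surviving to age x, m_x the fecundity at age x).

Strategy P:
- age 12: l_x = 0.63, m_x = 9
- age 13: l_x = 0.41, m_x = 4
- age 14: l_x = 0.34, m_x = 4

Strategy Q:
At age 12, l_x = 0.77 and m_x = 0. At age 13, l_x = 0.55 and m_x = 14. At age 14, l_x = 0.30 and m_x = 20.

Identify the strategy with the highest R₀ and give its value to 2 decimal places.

Strategy P: R₀ = 0.63×9 + 0.41×4 + 0.34×4 = 8.6700
Strategy Q: R₀ = 0.77×0 + 0.55×14 + 0.30×20 = 13.7000
Highest R₀: strategy Q with 13.7000.

13.70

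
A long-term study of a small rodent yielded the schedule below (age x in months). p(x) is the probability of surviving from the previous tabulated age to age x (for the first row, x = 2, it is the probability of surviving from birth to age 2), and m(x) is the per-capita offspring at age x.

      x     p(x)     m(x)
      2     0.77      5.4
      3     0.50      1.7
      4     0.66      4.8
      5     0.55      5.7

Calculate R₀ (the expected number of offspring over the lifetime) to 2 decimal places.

Survivorship from birth: l_x = p_2·p_3·…·p_x.
  l_2 = 0.77000
  l_3 = 0.38500
  l_4 = 0.25410
  l_5 = 0.13976
R₀ = Σ l_x m(x):
  age 2: 0.77000 × 5.4 = 4.1580
  age 3: 0.38500 × 1.7 = 0.6545
  age 4: 0.25410 × 4.8 = 1.2197
  age 5: 0.13976 × 5.7 = 0.7966
R₀ = 4.1580 + 0.6545 + 1.2197 + 0.7966 = 6.8288

6.83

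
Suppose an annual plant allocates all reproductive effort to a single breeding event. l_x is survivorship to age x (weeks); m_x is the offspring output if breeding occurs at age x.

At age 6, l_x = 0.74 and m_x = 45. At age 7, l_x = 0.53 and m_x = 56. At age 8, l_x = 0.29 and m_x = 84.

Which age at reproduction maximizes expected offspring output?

Expected offspring if breeding at age x = l_x × m_x:
  age 6: 0.74 × 45 = 33.300
  age 7: 0.53 × 56 = 29.680
  age 8: 0.29 × 84 = 24.360
Maximum at age 6 (33.300).

6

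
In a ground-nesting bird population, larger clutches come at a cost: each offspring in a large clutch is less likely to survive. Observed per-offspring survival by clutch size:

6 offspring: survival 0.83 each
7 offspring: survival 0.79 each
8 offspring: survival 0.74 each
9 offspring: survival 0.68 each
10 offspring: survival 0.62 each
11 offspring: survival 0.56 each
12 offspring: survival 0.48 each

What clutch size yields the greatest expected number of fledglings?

Expected fledglings = c × s(c):
  c=6: 6 × 0.83 = 4.980
  c=7: 7 × 0.79 = 5.530
  c=8: 8 × 0.74 = 5.920
  c=9: 9 × 0.68 = 6.120
  c=10: 10 × 0.62 = 6.200
  c=11: 11 × 0.56 = 6.160
  c=12: 12 × 0.48 = 5.760
Maximum at c = 10 (6.200 fledglings).

10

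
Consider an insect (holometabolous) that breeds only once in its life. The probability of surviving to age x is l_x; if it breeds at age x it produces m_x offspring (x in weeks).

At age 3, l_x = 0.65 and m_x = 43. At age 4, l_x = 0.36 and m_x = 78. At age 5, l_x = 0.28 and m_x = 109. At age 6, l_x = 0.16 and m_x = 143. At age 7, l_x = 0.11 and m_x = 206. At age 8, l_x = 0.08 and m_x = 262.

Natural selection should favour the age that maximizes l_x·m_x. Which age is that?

5

Expected offspring if breeding at age x = l_x × m_x:
  age 3: 0.65 × 43 = 27.950
  age 4: 0.36 × 78 = 28.080
  age 5: 0.28 × 109 = 30.520
  age 6: 0.16 × 143 = 22.880
  age 7: 0.11 × 206 = 22.660
  age 8: 0.08 × 262 = 20.960
Maximum at age 5 (30.520).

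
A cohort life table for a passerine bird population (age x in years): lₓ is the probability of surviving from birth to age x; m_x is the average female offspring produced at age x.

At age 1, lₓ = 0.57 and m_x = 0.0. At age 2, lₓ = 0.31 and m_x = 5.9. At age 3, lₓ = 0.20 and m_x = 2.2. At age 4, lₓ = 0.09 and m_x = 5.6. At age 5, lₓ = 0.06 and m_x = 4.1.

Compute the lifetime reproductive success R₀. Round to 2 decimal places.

R₀ = Σ lₓ m_x:
  age 1: 0.57 × 0.0 = 0.0000
  age 2: 0.31 × 5.9 = 1.8290
  age 3: 0.20 × 2.2 = 0.4400
  age 4: 0.09 × 5.6 = 0.5040
  age 5: 0.06 × 4.1 = 0.2460
R₀ = 0.0000 + 1.8290 + 0.4400 + 0.5040 + 0.2460 = 3.0190

3.02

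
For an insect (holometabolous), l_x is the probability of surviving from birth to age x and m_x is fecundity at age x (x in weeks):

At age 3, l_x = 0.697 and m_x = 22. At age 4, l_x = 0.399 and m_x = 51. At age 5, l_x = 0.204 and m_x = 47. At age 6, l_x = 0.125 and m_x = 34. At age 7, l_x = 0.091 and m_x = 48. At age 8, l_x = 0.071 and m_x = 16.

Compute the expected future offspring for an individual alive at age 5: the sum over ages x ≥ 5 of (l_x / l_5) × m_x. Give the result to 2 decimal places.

l_5 = 0.204. Conditional survival from age 5 to x is l_x / l_5.
  x=5: (0.204/0.204) × 47 = 47.0000
  x=6: (0.125/0.204) × 34 = 20.8333
  x=7: (0.091/0.204) × 48 = 21.4118
  x=8: (0.071/0.204) × 16 = 5.5686
Sum = 47.0000 + 20.8333 + 21.4118 + 5.5686 = 94.8137

94.81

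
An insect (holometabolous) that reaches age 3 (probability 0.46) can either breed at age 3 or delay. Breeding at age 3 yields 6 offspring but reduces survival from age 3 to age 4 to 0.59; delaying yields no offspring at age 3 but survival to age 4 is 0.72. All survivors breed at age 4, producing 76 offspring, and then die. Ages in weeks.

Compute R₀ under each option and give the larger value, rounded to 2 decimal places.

25.17

breed at age 3: R₀ = 0.46 × (6 + 0.59 × 76) = 0.46 × 50.8400 = 23.3864
delay to age 4: R₀ = 0.46 × (0.72 × 76) = 0.46 × 54.7200 = 25.1712
Higher: delay to age 4 (25.1712).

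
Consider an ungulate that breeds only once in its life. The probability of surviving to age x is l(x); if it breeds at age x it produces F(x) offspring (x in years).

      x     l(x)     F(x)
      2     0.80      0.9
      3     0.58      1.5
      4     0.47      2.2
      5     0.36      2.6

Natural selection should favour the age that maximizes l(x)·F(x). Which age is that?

4

Expected offspring if breeding at age x = l(x) × F(x):
  age 2: 0.80 × 0.9 = 0.720
  age 3: 0.58 × 1.5 = 0.870
  age 4: 0.47 × 2.2 = 1.034
  age 5: 0.36 × 2.6 = 0.936
Maximum at age 4 (1.034).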